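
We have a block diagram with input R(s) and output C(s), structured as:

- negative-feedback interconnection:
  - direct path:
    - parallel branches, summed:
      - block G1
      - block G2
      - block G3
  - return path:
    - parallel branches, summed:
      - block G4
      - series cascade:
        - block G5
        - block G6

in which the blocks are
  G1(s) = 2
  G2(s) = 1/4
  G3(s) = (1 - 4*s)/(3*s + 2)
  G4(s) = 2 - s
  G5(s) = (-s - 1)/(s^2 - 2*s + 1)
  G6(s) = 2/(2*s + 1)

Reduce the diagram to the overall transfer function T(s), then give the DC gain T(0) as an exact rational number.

(1) parallel reduction of G1, G2, G3 -> (11*s + 22)/(12*s + 8)
(2) cascade G5, G6 -> (-2*s - 2)/(2*s^3 - 3*s^2 + 1)
(3) parallel reduction of G4, (G5*G6) -> (-2*s^4 + 7*s^3 - 6*s^2 - 3*s)/(2*s^3 - 3*s^2 + 1)
(4) feedback reduction of (G1+G2+G3), (G4+(G5*G6)) -> (-22*s^4 - 11*s^3 + 66*s^2 - 11*s - 22)/(22*s^5 - 57*s^4 - 68*s^3 + 189*s^2 + 54*s - 8)
Evaluating the step-4 result (the overall T(s)) at s = 0 gives T(0) = -22/(-8) = 11/4.

Hence the answer: 11/4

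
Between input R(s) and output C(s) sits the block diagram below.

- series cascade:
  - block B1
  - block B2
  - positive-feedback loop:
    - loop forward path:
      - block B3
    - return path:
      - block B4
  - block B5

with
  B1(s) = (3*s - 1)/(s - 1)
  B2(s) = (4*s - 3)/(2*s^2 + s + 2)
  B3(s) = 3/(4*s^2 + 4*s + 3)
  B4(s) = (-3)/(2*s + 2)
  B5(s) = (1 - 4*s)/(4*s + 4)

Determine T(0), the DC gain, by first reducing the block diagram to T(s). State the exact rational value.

Reducing step by step:

[1] reduce the feedback loop with forward B3 and return B4 -> (6*s + 6)/(8*s^3 + 16*s^2 + 14*s + 15)
[2] multiply B1, B2, [B3/(1-B3*B4)], B5 (series) -> (-144*s^3 + 192*s^2 - 75*s + 9)/(32*s^6 + 48*s^5 + 40*s^4 + 32*s^3 - 66*s^2 - 26*s - 60)
Evaluating the step-2 result (the overall T(s)) at s = 0 gives T(0) = 9/(-60) = -3/20.

Answer: -3/20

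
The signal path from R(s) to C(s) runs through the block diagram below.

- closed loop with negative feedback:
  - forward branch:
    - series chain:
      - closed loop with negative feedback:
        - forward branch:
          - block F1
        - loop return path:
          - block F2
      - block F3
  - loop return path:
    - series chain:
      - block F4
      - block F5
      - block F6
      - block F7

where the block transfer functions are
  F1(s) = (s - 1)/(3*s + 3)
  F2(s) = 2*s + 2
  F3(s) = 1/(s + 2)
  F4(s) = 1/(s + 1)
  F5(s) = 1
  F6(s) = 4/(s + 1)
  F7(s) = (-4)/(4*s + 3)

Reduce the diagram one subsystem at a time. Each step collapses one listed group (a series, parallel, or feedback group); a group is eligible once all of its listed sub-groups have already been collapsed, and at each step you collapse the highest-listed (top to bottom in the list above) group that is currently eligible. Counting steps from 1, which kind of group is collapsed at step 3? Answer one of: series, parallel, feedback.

Step 1: close the feedback loop around F1, F2
Step 2: cascade [F1/(1+F1*F2)], F3
Step 3: combine F4, F5, F6, F7 in series
Step 4: feedback reduction of ([F1/(1+F1*F2)]*F3), (F4*F5*F6*F7)
At step 3 the group reduced is series.

Answer: series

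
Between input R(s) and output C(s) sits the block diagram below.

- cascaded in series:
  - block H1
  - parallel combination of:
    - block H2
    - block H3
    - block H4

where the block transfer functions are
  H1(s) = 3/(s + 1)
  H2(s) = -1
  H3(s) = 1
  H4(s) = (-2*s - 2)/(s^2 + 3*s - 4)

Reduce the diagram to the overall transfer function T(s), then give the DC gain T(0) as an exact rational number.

[1] reduce the parallel group H2, H3, H4; result (-2*s - 2)/(s^2 + 3*s - 4)
[2] multiply H1, (H2+H3+H4) (series); result (-6)/(s^2 + 3*s - 4)
Step 2 gives the overall T(s). Then T(0) = -6/(-4) = 3/2.

Answer: 3/2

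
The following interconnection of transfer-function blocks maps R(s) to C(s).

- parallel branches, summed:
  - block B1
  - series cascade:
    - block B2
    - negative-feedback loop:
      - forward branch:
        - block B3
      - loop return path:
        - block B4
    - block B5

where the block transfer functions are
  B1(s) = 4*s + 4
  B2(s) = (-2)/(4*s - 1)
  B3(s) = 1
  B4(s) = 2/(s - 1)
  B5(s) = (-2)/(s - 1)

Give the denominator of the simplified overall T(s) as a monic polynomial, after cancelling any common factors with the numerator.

Reducing step by step:

Step 1 - collapse the loop (B3 forward, B4 return), giving (s - 1)/(s + 1)
Step 2 - cascade B2, [B3/(1+B3*B4)], B5, giving 4/(4*s^2 + 3*s - 1)
Step 3 - add B1, (B2*[B3/(1+B3*B4)]*B5) (parallel), giving (16*s^3 + 28*s^2 + 8*s)/(4*s^2 + 3*s - 1)
Step 3 gives the fully reduced T(s), with no common factor left to cancel. The denominator's leading coefficient is 4, so divide each of its coefficients by 4 to get the monic form.

Answer: s^2 + 3*s/4 - 1/4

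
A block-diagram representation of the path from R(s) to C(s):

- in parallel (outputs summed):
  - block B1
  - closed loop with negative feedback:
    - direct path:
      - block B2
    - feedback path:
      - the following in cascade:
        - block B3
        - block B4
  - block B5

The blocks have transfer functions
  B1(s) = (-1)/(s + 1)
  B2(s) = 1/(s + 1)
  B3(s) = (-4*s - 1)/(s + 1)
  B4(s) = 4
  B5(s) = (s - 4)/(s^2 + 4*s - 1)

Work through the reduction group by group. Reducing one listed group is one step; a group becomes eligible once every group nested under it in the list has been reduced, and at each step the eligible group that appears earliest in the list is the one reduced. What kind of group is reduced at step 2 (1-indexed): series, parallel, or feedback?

Reducing step by step:

Step 1. series reduction of B3, B4
Step 2. close the feedback loop around B2, (B3*B4)
Step 3. sum the parallel branches B1, [B2/(1+B2*(B3*B4))], B5
At step 2 the group reduced is feedback.

Answer: feedback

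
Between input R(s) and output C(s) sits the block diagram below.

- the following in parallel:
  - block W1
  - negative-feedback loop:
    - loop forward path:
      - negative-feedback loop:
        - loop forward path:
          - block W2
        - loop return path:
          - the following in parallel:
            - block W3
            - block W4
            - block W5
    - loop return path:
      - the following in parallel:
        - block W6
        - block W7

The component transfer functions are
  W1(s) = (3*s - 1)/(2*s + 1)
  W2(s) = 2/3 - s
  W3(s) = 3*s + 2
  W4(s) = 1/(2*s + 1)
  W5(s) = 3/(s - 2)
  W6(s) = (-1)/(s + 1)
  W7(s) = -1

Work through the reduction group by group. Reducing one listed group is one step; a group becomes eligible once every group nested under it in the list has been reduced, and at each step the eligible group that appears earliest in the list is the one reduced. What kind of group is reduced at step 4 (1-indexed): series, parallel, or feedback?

(1) combine W3, W4, W5 in parallel
(2) close the feedback loop around W2, (W3+W4+W5)
(3) reduce the parallel group W6, W7
(4) close the feedback loop around [W2/(1+W2*(W3+W4+W5))], (W6+W7)
(5) sum the parallel branches W1, [[W2/(1+W2*(W3+W4+W5))]/(1+[W2/(1+W2*(W3+W4+W5))]*(W6+W7))]
The group at step 4 is a feedback group.

Final answer: feedback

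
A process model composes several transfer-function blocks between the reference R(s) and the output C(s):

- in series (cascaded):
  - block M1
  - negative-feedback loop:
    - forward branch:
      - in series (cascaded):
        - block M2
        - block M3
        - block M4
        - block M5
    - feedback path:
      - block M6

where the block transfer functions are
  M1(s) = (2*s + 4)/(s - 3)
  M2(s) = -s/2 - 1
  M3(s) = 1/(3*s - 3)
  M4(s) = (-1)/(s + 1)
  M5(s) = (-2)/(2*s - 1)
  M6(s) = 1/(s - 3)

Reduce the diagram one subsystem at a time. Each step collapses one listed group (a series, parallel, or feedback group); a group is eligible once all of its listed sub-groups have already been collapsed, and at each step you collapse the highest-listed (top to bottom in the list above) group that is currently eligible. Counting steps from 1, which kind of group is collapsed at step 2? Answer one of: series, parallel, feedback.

The answer is feedback.

Reasoning:
[1] multiply M2, M3, M4, M5 (series)
[2] apply the feedback formula to (M2*M3*M4*M5), M6
[3] series reduction of M1, [(M2*M3*M4*M5)/(1+(M2*M3*M4*M5)*M6)]
At step 2 the group reduced is feedback.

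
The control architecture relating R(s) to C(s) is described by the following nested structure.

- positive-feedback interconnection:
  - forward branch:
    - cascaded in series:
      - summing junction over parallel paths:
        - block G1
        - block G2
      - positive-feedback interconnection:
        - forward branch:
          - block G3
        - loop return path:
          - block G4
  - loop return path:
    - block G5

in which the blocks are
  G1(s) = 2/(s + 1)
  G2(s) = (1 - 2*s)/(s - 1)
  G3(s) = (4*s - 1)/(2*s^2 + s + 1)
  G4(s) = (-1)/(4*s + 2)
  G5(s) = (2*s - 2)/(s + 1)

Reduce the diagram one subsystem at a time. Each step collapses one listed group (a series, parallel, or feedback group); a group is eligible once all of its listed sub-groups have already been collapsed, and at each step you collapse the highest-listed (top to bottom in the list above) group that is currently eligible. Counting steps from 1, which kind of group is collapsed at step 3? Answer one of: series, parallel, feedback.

Step 1 - parallel reduction of G1, G2
Step 2 - apply the feedback formula to G3, G4
Step 3 - multiply (G1+G2), [G3/(1-G3*G4)] (series)
Step 4 - apply the feedback formula to ((G1+G2)*[G3/(1-G3*G4)]), G5
Step 3: series.

Final answer: series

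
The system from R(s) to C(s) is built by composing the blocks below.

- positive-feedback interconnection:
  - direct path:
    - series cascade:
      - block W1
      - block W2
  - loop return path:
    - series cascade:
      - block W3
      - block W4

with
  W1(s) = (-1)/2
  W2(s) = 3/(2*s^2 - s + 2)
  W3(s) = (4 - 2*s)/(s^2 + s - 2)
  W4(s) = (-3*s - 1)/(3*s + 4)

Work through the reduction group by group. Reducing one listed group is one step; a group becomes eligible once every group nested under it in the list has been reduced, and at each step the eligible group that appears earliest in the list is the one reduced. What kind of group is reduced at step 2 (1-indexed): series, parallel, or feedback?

Step 1. reduce the series chain W1, W2
Step 2. multiply W3, W4 (series)
Step 3. feedback reduction of (W1*W2), (W3*W4)
Step 2 collapses a series group.

Final answer: series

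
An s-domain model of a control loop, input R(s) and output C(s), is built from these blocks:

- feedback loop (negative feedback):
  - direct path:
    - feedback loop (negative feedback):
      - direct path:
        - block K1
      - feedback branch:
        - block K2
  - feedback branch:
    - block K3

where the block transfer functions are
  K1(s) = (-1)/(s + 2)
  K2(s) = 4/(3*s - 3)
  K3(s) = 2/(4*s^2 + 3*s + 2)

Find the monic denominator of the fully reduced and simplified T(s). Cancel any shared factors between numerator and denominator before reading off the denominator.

First reduce the diagram to T(s).

1. reduce the feedback loop with forward K1 and return K2, giving (3 - 3*s)/(3*s^2 + 3*s - 10)
2. close the feedback loop around [K1/(1+K1*K2)], K3, giving (-12*s^3 + 3*s^2 + 3*s + 6)/(12*s^4 + 21*s^3 - 25*s^2 - 30*s - 14)
No further cancellation is possible in the step-2 result, so that is T(s). Its denominator becomes monic after dividing by the leading coefficient 12.

Answer: s^4 + 7*s^3/4 - 25*s^2/12 - 5*s/2 - 7/6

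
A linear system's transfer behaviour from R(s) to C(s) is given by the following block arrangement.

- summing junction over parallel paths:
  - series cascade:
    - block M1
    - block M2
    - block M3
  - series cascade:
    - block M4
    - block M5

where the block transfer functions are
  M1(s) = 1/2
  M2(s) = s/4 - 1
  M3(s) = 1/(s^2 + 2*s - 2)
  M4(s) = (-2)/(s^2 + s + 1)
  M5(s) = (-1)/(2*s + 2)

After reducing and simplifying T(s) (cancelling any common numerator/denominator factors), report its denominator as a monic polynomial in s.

Step 1: combine M1, M2, M3 in series -> (s - 4)/(8*s^2 + 16*s - 16)
Step 2: combine M4, M5 in series -> 1/(s^3 + 2*s^2 + 2*s + 1)
Step 3: sum the parallel branches (M1*M2*M3), (M4*M5) -> (s^4 - 2*s^3 + 2*s^2 + 9*s - 20)/(8*s^5 + 32*s^4 + 32*s^3 + 8*s^2 - 16*s - 16)
No further cancellation is possible in the step-3 result, so that is T(s). Its denominator becomes monic after dividing by the leading coefficient 8.

Hence the answer: s^5 + 4*s^4 + 4*s^3 + s^2 - 2*s - 2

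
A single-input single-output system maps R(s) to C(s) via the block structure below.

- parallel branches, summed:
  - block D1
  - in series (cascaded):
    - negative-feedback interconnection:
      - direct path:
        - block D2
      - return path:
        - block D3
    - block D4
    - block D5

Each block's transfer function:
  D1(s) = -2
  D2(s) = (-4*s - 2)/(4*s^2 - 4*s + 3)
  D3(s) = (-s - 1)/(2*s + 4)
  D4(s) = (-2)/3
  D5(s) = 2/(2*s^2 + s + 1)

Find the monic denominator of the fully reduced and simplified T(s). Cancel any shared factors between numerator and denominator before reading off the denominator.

Step 1 - collapse the loop (D2 forward, D3 return); result (-4*s^2 - 10*s - 4)/(4*s^3 + 6*s^2 - 2*s + 7)
Step 2 - multiply [D2/(1+D2*D3)], D4, D5 (series); result (16*s^2 + 40*s + 16)/(24*s^5 + 48*s^4 + 18*s^3 + 54*s^2 + 15*s + 21)
Step 3 - add D1, ([D2/(1+D2*D3)]*D4*D5) (parallel); result (-48*s^5 - 96*s^4 - 36*s^3 - 92*s^2 + 10*s - 26)/(24*s^5 + 48*s^4 + 18*s^3 + 54*s^2 + 15*s + 21)
The result of step 3 is T(s) in lowest terms. Its denominator has leading coefficient 24; dividing the denominator through by 24 makes it monic.

Final answer: s^5 + 2*s^4 + 3*s^3/4 + 9*s^2/4 + 5*s/8 + 7/8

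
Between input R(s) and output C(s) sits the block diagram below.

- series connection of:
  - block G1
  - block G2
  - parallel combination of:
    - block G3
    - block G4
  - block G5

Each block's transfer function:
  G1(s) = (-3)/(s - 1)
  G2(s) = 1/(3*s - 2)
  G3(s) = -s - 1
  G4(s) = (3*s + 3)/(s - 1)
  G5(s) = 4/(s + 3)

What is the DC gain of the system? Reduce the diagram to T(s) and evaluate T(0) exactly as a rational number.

Step 1 - reduce the parallel group G3, G4 = (-s^2 + 3*s + 4)/(s - 1)
Step 2 - cascade G1, G2, (G3+G4), G5 = (12*s^2 - 36*s - 48)/(3*s^4 + s^3 - 17*s^2 + 19*s - 6)
Evaluating the step-2 result (the overall T(s)) at s = 0 gives T(0) = -48/(-6) = 8.

Therefore the answer is 8.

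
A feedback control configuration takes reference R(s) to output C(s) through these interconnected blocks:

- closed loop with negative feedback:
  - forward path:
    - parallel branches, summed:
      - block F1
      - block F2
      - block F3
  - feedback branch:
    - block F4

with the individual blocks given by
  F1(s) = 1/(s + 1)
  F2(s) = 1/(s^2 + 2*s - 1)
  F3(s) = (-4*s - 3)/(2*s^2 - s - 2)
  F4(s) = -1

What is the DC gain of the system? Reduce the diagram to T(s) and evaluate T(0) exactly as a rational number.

Answer: -3

Working:
[1] add F1, F2, F3 (parallel) = (-2*s^4 - 10*s^3 - 18*s^2 - 5*s + 3)/(2*s^5 + 5*s^4 - 3*s^3 - 9*s^2 - s + 2)
[2] feedback reduction of (F1+F2+F3), F4 = (-2*s^4 - 10*s^3 - 18*s^2 - 5*s + 3)/(2*s^5 + 7*s^4 + 7*s^3 + 9*s^2 + 4*s - 1)
DC gain: substitute s = 0 into T(s) from step 2: T(0) = 3/(-1) = -3.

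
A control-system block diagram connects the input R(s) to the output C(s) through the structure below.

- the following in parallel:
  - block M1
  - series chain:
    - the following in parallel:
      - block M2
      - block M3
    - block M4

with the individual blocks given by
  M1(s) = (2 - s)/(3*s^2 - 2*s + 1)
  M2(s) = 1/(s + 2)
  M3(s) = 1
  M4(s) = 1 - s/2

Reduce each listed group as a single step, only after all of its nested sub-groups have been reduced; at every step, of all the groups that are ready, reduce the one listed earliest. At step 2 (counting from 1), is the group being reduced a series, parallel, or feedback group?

Step 1: add M2, M3 (parallel)
Step 2: series reduction of (M2+M3), M4
Step 3: parallel reduction of M1, ((M2+M3)*M4)
Step 2 collapses a series group.

Therefore the answer is series.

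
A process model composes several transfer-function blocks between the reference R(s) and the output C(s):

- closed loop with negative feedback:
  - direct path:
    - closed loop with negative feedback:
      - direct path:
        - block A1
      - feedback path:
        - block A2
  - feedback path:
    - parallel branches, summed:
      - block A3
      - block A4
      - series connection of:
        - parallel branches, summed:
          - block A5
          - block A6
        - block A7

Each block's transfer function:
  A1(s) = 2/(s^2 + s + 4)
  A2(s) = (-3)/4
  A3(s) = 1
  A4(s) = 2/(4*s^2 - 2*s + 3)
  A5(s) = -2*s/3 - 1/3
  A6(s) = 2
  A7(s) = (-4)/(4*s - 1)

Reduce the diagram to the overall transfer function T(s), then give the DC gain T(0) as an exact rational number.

(1) feedback reduction of A1, A2, giving 4/(2*s^2 + 2*s + 5)
(2) combine A5, A6 in parallel, giving 5/3 - 2*s/3
(3) combine (A5+A6), A7 in series, giving (8*s - 20)/(12*s - 3)
(4) reduce the parallel group A3, A4, ((A5+A6)*A7), giving (80*s^3 - 132*s^2 + 130*s - 75)/(48*s^3 - 36*s^2 + 42*s - 9)
(5) feedback reduction of [A1/(1+A1*A2)], (A3+A4+((A5+A6)*A7)), giving (192*s^3 - 144*s^2 + 168*s - 36)/(96*s^5 + 24*s^4 + 572*s^3 - 642*s^2 + 712*s - 345)
That last expression is T(s); at s = 0 only the constant terms survive, so T(0) = -36/(-345) = 12/115.

Final answer: 12/115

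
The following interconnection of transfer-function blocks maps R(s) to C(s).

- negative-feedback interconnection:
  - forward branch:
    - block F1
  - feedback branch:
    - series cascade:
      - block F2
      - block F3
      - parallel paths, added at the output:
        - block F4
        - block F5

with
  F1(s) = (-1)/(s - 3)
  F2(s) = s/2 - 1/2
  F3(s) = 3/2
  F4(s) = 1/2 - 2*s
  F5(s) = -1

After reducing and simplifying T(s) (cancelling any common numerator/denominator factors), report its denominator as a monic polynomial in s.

Answer: s^2 - s/12 - 9/4

Working:
(1) sum the parallel branches F4, F5; result -2*s - 1/2
(2) cascade F2, F3, (F4+F5); result -3*s^2/2 + 9*s/8 + 3/8
(3) close the feedback loop around F1, (F2*F3*(F4+F5)); result (-8)/(12*s^2 - s - 27)
Step 3 gives the fully reduced T(s), with no common factor left to cancel. The denominator's leading coefficient is 12, so divide each of its coefficients by 12 to get the monic form.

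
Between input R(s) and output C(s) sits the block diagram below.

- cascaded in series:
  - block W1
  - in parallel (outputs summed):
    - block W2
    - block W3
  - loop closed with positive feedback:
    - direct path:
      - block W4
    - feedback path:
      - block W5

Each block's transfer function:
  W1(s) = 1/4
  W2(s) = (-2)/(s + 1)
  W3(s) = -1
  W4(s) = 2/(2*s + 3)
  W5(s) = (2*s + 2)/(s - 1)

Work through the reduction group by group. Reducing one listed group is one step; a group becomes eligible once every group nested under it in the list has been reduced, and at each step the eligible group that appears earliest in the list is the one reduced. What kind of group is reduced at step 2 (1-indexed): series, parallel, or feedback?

Answer: feedback

Working:
(1) combine W2, W3 in parallel
(2) apply the feedback formula to W4, W5
(3) series reduction of W1, (W2+W3), [W4/(1-W4*W5)]
Step 2 collapses a feedback group.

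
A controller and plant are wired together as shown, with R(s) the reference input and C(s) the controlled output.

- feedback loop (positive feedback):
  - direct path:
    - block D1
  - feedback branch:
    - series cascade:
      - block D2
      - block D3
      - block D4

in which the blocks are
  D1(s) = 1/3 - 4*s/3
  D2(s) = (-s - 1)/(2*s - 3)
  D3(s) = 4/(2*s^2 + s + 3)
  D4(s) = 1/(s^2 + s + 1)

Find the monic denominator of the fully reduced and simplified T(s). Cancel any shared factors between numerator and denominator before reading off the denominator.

Reducing step by step:

[1] cascade D2, D3, D4 gives (-4*s - 4)/(4*s^5 + 3*s^3 - 10*s^2 - 6*s - 9)
[2] close the feedback loop around D1, (D2*D3*D4) gives (-16*s^6 + 4*s^5 - 12*s^4 + 43*s^3 + 14*s^2 + 30*s - 9)/(12*s^5 + 9*s^3 - 46*s^2 - 30*s - 23)
No further cancellation is possible in the step-2 result, so that is T(s). Its denominator becomes monic after dividing by the leading coefficient 12.

Answer: s^5 + 3*s^3/4 - 23*s^2/6 - 5*s/2 - 23/12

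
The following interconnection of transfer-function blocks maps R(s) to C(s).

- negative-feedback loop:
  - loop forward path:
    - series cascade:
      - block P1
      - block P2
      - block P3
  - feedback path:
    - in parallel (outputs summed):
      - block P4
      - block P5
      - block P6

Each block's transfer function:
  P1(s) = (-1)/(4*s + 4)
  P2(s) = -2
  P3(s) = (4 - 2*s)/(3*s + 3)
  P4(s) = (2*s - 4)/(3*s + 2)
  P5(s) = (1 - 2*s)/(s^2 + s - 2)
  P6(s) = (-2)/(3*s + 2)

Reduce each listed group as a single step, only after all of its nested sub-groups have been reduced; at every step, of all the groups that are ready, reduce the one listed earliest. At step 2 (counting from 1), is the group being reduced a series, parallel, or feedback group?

Reducing step by step:

Step 1 - series reduction of P1, P2, P3
Step 2 - combine P4, P5, P6 in parallel
Step 3 - close the feedback loop around (P1*P2*P3), (P4+P5+P6)
So the answer for step 2 is parallel.

Answer: parallel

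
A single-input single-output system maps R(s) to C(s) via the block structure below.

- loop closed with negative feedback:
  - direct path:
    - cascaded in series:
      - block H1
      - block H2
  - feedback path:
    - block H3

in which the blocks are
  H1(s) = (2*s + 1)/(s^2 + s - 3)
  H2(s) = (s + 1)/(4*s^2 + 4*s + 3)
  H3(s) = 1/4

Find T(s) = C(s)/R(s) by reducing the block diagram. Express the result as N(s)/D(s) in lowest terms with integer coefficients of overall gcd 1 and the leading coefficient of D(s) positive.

The answer is (8*s^2 + 12*s + 4)/(16*s^4 + 32*s^3 - 18*s^2 - 33*s - 35).

Reasoning:
[1] cascade H1, H2 gives (2*s^2 + 3*s + 1)/(4*s^4 + 8*s^3 - 5*s^2 - 9*s - 9)
[2] close the feedback loop around (H1*H2), H3: this yields T(s), and no further normalization is needed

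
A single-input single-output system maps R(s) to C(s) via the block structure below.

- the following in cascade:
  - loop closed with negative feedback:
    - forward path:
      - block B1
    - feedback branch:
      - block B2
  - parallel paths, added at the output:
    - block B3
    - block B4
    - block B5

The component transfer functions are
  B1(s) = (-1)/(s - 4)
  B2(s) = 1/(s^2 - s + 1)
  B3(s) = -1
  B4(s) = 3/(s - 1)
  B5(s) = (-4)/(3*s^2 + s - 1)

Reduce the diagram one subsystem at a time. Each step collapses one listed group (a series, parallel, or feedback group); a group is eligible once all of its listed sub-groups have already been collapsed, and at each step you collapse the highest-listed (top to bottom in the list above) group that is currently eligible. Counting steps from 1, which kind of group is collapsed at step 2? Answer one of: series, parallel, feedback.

1. feedback reduction of B1, B2
2. combine B3, B4, B5 in parallel
3. combine [B1/(1+B1*B2)], (B3+B4+B5) in series
So the answer for step 2 is parallel.

Hence the answer: parallel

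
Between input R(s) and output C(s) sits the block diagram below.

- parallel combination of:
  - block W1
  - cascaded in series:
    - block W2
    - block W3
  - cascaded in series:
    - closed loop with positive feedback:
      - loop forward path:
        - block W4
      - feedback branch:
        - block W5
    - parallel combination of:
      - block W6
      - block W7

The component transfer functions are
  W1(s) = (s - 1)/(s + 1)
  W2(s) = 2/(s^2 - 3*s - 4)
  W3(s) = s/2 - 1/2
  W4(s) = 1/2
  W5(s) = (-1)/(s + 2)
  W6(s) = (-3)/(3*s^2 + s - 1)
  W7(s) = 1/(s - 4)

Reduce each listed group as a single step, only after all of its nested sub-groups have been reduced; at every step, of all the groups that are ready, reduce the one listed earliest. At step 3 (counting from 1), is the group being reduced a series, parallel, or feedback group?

Answer: parallel

Working:
Step 1: series reduction of W2, W3
Step 2: feedback reduction of W4, W5
Step 3: combine W6, W7 in parallel
Step 4: multiply [W4/(1-W4*W5)], (W6+W7) (series)
Step 5: combine W1, (W2*W3), ([W4/(1-W4*W5)]*(W6+W7)) in parallel
Step 3: parallel.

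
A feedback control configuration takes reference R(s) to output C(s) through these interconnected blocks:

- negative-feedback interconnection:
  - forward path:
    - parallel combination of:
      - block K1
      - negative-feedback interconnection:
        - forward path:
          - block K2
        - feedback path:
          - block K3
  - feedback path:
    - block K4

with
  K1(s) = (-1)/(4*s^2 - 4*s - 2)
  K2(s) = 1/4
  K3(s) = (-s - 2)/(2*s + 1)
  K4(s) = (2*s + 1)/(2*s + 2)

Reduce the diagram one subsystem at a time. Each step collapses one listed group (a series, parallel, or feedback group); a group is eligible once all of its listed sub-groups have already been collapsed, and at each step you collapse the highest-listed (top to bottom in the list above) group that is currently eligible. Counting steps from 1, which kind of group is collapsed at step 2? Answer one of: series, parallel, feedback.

Step 1. close the feedback loop around K2, K3
Step 2. parallel reduction of K1, [K2/(1+K2*K3)]
Step 3. reduce the feedback loop with forward (K1+[K2/(1+K2*K3)]) and return K4
At step 2 the group reduced is parallel.

Answer: parallel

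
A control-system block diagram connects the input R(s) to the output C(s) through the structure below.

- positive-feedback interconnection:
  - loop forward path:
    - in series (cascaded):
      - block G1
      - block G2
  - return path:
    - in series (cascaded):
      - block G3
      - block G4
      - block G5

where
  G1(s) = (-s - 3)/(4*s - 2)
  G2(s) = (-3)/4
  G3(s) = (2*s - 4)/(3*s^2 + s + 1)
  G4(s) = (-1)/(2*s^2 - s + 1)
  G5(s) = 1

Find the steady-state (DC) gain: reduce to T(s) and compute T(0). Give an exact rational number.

First reduce the diagram to T(s).

Step 1 - combine G1, G2 in series, giving (3*s + 9)/(16*s - 8)
Step 2 - series reduction of G3, G4, G5, giving (4 - 2*s)/(6*s^4 - s^3 + 4*s^2 + 1)
Step 3 - collapse the loop ((G1*G2) forward, (G3*G4*G5) return), giving (18*s^5 + 51*s^4 + 3*s^3 + 36*s^2 + 3*s + 9)/(96*s^5 - 64*s^4 + 72*s^3 - 26*s^2 + 22*s - 44)
Step 3 gives the overall T(s). Then T(0) = 9/(-44) = -9/44.

Answer: -9/44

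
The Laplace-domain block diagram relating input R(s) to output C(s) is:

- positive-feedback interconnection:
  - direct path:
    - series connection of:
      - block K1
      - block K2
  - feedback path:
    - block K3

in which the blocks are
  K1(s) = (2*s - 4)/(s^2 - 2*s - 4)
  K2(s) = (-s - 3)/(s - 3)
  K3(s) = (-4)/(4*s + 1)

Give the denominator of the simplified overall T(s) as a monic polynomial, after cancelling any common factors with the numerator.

First reduce the diagram to T(s).

Step 1: series reduction of K1, K2 = (-2*s^2 - 2*s + 12)/(s^3 - 5*s^2 + 2*s + 12)
Step 2: apply the feedback formula to (K1*K2), K3 = (-8*s^3 - 10*s^2 + 46*s + 12)/(4*s^4 - 19*s^3 - 5*s^2 + 42*s + 60)
Step 2 gives the fully reduced T(s), with no common factor left to cancel. The denominator's leading coefficient is 4, so divide each of its coefficients by 4 to get the monic form.

Answer: s^4 - 19*s^3/4 - 5*s^2/4 + 21*s/2 + 15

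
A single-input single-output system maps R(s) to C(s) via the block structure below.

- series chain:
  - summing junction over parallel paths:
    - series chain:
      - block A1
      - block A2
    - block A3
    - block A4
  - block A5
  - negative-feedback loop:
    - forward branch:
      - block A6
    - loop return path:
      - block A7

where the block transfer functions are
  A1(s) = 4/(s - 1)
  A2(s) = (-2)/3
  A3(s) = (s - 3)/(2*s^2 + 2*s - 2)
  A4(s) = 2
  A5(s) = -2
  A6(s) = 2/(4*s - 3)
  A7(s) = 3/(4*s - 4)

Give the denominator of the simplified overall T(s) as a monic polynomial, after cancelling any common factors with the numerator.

Reducing step by step:

[1] series reduction of A1, A2, giving (-8)/(3*s - 3)
[2] sum the parallel branches (A1*A2), A3, A4, giving (12*s^3 - 13*s^2 - 52*s + 37)/(6*s^3 - 12*s + 6)
[3] apply the feedback formula to A6, A7, giving (4*s - 4)/(8*s^2 - 14*s + 9)
[4] series reduction of ((A1*A2)+A3+A4), A5, [A6/(1+A6*A7)], giving (-48*s^3 + 52*s^2 + 208*s - 148)/(24*s^4 - 18*s^3 - 39*s^2 + 69*s - 27)
That last expression is T(s), already simplified. Scaling its denominator by 1/24 (the reciprocal of the leading coefficient) yields the monic denominator.

Answer: s^4 - 3*s^3/4 - 13*s^2/8 + 23*s/8 - 9/8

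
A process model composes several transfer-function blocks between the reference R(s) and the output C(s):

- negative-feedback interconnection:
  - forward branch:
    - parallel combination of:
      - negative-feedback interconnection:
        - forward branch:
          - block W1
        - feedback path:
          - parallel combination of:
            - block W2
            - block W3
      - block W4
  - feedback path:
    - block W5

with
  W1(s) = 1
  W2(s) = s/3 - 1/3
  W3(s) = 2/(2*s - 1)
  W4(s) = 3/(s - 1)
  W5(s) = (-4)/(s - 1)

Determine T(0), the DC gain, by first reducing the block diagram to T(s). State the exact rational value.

[1] sum the parallel branches W2, W3, giving (2*s^2 - 3*s + 7)/(6*s - 3)
[2] apply the feedback formula to W1, (W2+W3), giving (6*s - 3)/(2*s^2 + 3*s + 4)
[3] add [W1/(1+W1*(W2+W3))], W4 (parallel), giving (12*s^2 + 15)/(2*s^3 + s^2 + s - 4)
[4] close the feedback loop around ([W1/(1+W1*(W2+W3))]+W4), W5, giving (12*s^3 - 12*s^2 + 15*s - 15)/(2*s^4 - s^3 - 48*s^2 - 5*s - 56)
That last expression is T(s); at s = 0 only the constant terms survive, so T(0) = -15/(-56) = 15/56.

Therefore the answer is 15/56.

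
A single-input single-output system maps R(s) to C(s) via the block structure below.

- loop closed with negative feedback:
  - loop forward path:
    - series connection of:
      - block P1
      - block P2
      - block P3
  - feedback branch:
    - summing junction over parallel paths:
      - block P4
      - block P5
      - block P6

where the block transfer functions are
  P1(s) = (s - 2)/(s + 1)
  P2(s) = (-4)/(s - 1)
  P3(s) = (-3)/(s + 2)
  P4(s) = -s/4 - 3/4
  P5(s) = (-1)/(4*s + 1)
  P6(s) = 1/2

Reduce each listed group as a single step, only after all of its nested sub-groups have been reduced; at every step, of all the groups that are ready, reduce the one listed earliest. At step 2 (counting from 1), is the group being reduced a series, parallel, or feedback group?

Answer: parallel

Working:
[1] series reduction of P1, P2, P3
[2] add P4, P5, P6 (parallel)
[3] reduce the feedback loop with forward (P1*P2*P3) and return (P4+P5+P6)
Step 2: parallel.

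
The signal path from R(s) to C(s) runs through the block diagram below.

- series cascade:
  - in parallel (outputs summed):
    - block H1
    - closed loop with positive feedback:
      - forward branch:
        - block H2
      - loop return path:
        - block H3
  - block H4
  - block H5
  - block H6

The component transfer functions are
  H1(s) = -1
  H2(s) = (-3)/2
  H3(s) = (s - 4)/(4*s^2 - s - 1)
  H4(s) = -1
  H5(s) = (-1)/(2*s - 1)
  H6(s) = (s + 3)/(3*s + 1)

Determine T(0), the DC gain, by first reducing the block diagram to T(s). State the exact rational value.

[1] collapse the loop (H2 forward, H3 return), giving (-12*s^2 + 3*s + 3)/(8*s^2 + s - 14)
[2] add H1, [H2/(1-H2*H3)] (parallel), giving (-20*s^2 + 2*s + 17)/(8*s^2 + s - 14)
[3] reduce the series chain (H1+[H2/(1-H2*H3)]), H4, H5, H6, giving (-20*s^3 - 58*s^2 + 23*s + 51)/(48*s^4 - 2*s^3 - 93*s^2 + 13*s + 14)
The step-3 result is T(s). Setting s = 0: T(0) = 51/14.

Answer: 51/14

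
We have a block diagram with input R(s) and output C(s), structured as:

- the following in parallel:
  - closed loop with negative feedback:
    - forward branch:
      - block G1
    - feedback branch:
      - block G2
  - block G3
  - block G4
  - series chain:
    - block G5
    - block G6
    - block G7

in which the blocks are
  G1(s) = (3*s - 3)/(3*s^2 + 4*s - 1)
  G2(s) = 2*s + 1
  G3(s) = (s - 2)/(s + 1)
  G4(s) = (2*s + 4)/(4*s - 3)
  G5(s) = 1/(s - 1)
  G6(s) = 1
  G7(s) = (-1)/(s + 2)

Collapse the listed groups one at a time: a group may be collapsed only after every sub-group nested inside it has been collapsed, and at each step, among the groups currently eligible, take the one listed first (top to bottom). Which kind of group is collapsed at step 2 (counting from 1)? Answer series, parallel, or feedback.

Step 1: close the feedback loop around G1, G2
Step 2: cascade G5, G6, G7
Step 3: combine [G1/(1+G1*G2)], G3, G4, (G5*G6*G7) in parallel
The group at step 2 is a series group.

Final answer: series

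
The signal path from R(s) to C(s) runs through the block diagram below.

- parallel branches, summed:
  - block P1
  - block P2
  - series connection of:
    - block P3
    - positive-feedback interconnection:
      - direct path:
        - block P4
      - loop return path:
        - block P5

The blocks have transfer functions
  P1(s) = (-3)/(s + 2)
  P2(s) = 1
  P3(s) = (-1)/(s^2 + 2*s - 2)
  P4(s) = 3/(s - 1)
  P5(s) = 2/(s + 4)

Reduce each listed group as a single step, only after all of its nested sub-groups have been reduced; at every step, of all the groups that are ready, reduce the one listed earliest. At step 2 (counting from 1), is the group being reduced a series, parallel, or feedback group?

The answer is series.

Reasoning:
[1] collapse the loop (P4 forward, P5 return)
[2] multiply P3, [P4/(1-P4*P5)] (series)
[3] sum the parallel branches P1, P2, (P3*[P4/(1-P4*P5)])
At step 2 the group reduced is series.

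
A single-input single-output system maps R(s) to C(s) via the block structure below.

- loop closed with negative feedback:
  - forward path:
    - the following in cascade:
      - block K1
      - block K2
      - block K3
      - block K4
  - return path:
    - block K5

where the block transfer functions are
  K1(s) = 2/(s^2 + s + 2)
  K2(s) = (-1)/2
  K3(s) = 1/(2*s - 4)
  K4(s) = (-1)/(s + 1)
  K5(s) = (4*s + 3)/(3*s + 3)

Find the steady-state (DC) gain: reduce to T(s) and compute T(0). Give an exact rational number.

Answer: -1/7

Working:
Step 1. reduce the series chain K1, K2, K3, K4: 1/(2*s^4 - 2*s^2 - 8*s - 8)
Step 2. reduce the feedback loop with forward (K1*K2*K3*K4) and return K5: (3*s + 3)/(6*s^5 + 6*s^4 - 6*s^3 - 30*s^2 - 44*s - 21)
Step 2 gives the overall T(s). Then T(0) = 3/(-21) = -1/7.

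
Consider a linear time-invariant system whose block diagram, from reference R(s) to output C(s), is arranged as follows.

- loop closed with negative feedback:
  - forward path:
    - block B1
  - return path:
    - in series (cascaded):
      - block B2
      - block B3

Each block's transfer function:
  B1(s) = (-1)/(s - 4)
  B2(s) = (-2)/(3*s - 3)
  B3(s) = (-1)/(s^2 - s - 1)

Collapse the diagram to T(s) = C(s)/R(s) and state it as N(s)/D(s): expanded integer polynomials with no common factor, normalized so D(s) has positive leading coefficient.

Answer: (-3*s^3 + 6*s^2 - 3)/(3*s^4 - 18*s^3 + 24*s^2 + 3*s - 14)

Working:
Step 1: combine B2, B3 in series -> 2/(3*s^3 - 6*s^2 + 3)
Step 2: reduce the feedback loop with forward B1 and return (B2*B3): this yields T(s), and no further normalization is needed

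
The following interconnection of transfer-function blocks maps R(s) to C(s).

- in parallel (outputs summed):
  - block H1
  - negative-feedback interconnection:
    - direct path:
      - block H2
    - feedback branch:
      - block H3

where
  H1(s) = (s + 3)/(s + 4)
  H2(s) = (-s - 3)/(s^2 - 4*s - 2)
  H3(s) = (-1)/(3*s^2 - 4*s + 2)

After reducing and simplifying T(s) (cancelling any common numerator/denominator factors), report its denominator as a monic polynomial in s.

Step 1: apply the feedback formula to H2, H3; result (-3*s^3 - 5*s^2 + 10*s - 6)/(3*s^4 - 16*s^3 + 12*s^2 + s - 1)
Step 2: sum the parallel branches H1, [H2/(1+H2*H3)]; result (3*s^5 - 10*s^4 - 53*s^3 + 27*s^2 + 36*s - 27)/(3*s^5 - 4*s^4 - 52*s^3 + 49*s^2 + 3*s - 4)
That last expression is T(s), already simplified. Scaling its denominator by 1/3 (the reciprocal of the leading coefficient) yields the monic denominator.

Therefore the answer is s^5 - 4*s^4/3 - 52*s^3/3 + 49*s^2/3 + s - 4/3.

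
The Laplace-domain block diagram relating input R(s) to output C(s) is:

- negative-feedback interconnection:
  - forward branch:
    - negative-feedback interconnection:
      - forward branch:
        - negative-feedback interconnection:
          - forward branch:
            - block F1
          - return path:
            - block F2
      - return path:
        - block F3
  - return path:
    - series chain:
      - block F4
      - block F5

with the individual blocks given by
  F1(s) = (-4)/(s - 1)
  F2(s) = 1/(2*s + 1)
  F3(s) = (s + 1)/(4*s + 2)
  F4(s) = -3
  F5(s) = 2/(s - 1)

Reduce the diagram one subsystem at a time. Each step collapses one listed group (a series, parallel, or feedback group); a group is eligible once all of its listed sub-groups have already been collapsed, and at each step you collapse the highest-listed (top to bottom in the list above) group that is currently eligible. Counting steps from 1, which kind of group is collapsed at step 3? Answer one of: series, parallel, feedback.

(1) reduce the feedback loop with forward F1 and return F2
(2) feedback reduction of [F1/(1+F1*F2)], F3
(3) multiply F4, F5 (series)
(4) feedback reduction of [[F1/(1+F1*F2)]/(1+[F1/(1+F1*F2)]*F3)], (F4*F5)
Step 3: series.

Hence the answer: series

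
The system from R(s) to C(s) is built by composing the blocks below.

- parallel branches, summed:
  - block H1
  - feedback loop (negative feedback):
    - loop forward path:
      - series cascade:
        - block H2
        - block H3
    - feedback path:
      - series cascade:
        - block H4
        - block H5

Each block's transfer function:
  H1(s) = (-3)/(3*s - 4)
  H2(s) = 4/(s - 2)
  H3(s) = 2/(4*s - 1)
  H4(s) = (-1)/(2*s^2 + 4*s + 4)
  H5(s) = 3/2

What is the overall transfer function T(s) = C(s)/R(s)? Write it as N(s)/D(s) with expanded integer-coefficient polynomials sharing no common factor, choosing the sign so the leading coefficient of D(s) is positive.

The answer is (-12*s^4 + 27*s^3 + 40*s^2 + 26*s - 58)/(12*s^5 - 19*s^4 - 20*s^3 - 10*s^2 + 50*s + 8).

Reasoning:
[1] reduce the series chain H2, H3 gives 8/(4*s^2 - 9*s + 2)
[2] reduce the series chain H4, H5 gives (-3)/(4*s^2 + 8*s + 8)
[3] apply the feedback formula to (H2*H3), (H4*H5) gives (8*s^2 + 16*s + 16)/(4*s^4 - s^3 - 8*s^2 - 14*s - 2)
[4] combine H1, [(H2*H3)/(1+(H2*H3)*(H4*H5))] in parallel - this is the overall T(s), already in the required normalized form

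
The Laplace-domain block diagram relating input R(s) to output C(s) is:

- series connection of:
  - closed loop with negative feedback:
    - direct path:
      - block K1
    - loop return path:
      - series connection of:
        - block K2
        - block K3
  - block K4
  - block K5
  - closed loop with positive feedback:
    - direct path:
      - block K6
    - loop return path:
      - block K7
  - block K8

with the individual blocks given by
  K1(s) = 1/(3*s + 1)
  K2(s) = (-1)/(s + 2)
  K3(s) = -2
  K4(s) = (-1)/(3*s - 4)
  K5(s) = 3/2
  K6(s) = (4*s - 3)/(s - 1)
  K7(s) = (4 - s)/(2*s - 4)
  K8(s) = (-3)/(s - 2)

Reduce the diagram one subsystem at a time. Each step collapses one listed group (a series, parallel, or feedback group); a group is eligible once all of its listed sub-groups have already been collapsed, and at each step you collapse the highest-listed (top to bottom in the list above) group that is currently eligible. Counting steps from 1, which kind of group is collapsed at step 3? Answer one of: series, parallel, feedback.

(1) reduce the series chain K2, K3
(2) reduce the feedback loop with forward K1 and return (K2*K3)
(3) collapse the loop (K6 forward, K7 return)
(4) combine [K1/(1+K1*(K2*K3))], K4, K5, [K6/(1-K6*K7)], K8 in series
Step 3: feedback.

Answer: feedback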